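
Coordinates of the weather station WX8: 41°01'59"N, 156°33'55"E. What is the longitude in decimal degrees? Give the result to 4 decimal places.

156.5653°E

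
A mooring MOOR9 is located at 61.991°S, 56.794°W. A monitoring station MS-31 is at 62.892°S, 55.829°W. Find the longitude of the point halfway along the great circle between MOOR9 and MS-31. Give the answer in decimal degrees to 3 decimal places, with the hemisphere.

Bx = cos φ₂ cos Δλ = 0.455605,  By = cos φ₂ sin Δλ = 0.007674
φₘ = atan2(sin φ₁ + sin φ₂, √((cos φ₁ + Bx)² + By²)) = -62.44233°
λₘ = λ₁ + atan2(By, cos φ₁ + Bx) = -56.31877°

56.319°W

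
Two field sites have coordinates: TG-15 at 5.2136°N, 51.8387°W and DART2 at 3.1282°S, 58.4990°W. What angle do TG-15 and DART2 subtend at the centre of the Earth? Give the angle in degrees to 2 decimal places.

Δφ = -8.3418°,  Δλ = -6.6603°
a = sin²(Δφ/2) + cos φ₁ cos φ₂ sin²(Δλ/2) = 0.008645
c = 2·arcsin(√a) = 0.186229 rad = 10.6701°

10.67°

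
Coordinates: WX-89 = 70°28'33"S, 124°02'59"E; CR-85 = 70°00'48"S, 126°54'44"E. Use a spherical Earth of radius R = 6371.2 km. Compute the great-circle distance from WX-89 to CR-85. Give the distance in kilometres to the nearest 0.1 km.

WX-89: φ = -70.47583°, λ = +124.04972°
CR-85: φ = -70.01333°, λ = +126.91222°
Δφ = 0.4625°,  Δλ = 2.8625°
a = sin²(Δφ/2) + cos φ₁ cos φ₂ sin²(Δλ/2) = 0.000088
c = 2·arcsin(√a) = 0.018715 rad = 1.0723°
d = R·c = 6371.2 × 0.018715 = 119.2 km

119.2 km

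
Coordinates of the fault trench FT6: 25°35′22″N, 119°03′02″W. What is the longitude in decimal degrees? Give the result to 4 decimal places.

119° + 3′/60 + 2″/3600 = 119 + 0.05000 + 0.00056 = 119.0506°

119.0506°W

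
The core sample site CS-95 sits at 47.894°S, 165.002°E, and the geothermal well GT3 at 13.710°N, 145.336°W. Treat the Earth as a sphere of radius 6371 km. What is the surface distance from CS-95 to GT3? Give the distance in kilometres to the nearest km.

Δφ = 61.6040°,  Δλ = 49.6620°
a = sin²(Δφ/2) + cos φ₁ cos φ₂ sin²(Δλ/2) = 0.377094
c = 2·arcsin(√a) = 1.322440 rad = 75.7702°
d = R·c = 6371 × 1.322440 = 8425.3 km

8425 km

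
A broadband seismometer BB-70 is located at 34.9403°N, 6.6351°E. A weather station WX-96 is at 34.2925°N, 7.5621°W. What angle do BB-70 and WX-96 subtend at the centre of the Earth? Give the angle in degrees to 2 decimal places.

Δφ = -0.6478°,  Δλ = -14.1972°
a = sin²(Δφ/2) + cos φ₁ cos φ₂ sin²(Δλ/2) = 0.010375
c = 2·arcsin(√a) = 0.204065 rad = 11.6920°

11.69°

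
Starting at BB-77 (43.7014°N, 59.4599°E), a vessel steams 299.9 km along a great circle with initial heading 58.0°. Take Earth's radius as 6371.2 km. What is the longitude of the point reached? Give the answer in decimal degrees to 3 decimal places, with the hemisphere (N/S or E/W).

62.700°E

δ = d/R = 299.9/6371.2 = 0.047071 rad
φ₂ = arcsin(sin φ₁ cos δ + cos φ₁ sin δ cos θ)
   = arcsin(0.69090·0.99889 + 0.72295·0.04705·0.52992) = 45.08552°
λ₂ = λ₁ + atan2(sin θ sin δ cos φ₁, cos δ − sin φ₁ sin φ₂) = 62.69981°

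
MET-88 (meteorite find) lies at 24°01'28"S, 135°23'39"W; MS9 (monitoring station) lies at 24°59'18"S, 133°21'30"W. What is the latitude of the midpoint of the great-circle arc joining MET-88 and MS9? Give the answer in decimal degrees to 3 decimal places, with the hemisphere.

MET-88: φ = -24.02444°, λ = -135.39417°
MS9: φ = -24.98833°, λ = -133.35833°
Bx = cos φ₂ cos Δλ = 0.905822,  By = cos φ₂ sin Δλ = 0.032199
φₘ = atan2(sin φ₁ + sin φ₂, √((cos φ₁ + Bx)² + By²)) = -24.50980°
λₘ = λ₁ + atan2(By, cos φ₁ + Bx) = -134.38015°

24.510°S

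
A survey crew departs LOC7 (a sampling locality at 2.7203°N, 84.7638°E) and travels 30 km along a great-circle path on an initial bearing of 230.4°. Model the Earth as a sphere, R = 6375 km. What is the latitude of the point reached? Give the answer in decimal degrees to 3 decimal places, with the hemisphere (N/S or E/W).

2.548°N

δ = d/R = 30/6375 = 0.004706 rad
φ₂ = arcsin(sin φ₁ cos δ + cos φ₁ sin δ cos θ)
   = arcsin(0.04746·0.99999 + 0.99887·0.00471·-0.63742) = 2.54842°
λ₂ = λ₁ + atan2(sin θ sin δ cos φ₁, cos δ − sin φ₁ sin φ₂) = 84.55584°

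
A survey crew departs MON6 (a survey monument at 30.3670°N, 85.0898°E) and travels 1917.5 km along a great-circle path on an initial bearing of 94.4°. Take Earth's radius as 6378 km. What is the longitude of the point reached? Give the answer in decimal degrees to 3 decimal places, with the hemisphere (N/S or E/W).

104.551°E

δ = d/R = 1917.5/6378 = 0.300643 rad
φ₂ = arcsin(sin φ₁ cos δ + cos φ₁ sin δ cos θ)
   = arcsin(0.50554·0.95515 + 0.86280·0.29613·-0.07672) = 27.59764°
λ₂ = λ₁ + atan2(sin θ sin δ cos φ₁, cos δ − sin φ₁ sin φ₂) = 104.55100°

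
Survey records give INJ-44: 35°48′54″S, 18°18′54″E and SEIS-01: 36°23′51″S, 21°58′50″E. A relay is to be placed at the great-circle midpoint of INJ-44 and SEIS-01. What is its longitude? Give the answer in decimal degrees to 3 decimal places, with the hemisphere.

INJ-44: φ = -35.81500°, λ = +18.31500°
SEIS-01: φ = -36.39750°, λ = +21.98056°
Bx = cos φ₂ cos Δλ = 0.803273,  By = cos φ₂ sin Δλ = 0.051460
φₘ = atan2(sin φ₁ + sin φ₂, √((cos φ₁ + Bx)² + By²)) = -36.12021°
λₘ = λ₁ + atan2(By, cos φ₁ + Bx) = 20.14098°

20.141°E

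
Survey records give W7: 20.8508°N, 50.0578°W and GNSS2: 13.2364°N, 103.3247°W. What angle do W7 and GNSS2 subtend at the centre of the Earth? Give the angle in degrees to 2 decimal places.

Δφ = -7.6144°,  Δλ = -53.2669°
a = sin²(Δφ/2) + cos φ₁ cos φ₂ sin²(Δλ/2) = 0.187215
c = 2·arcsin(√a) = 0.894935 rad = 51.2760°

51.28°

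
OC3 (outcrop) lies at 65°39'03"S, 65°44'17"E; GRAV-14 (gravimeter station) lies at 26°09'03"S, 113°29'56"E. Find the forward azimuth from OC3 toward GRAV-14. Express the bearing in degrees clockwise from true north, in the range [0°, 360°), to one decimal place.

61.0°

OC3: φ = -65.65083°, λ = +65.73806°
GRAV-14: φ = -26.15083°, λ = +113.49889°
Δλ = 47.7608°
y = sin Δλ · cos φ₂ = 0.664561
x = cos φ₁ sin φ₂ − sin φ₁ cos φ₂ cos Δλ = 0.368028
θ = atan2(y, x) = 61.0227° → 61.0227° (mod 360°)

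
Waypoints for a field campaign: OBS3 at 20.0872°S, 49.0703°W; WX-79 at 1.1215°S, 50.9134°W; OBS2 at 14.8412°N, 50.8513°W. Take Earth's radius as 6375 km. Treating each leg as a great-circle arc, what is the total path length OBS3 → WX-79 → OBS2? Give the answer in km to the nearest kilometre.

3896 km

OBS3→WX-79: c = 0.332505 rad, d = 2119.72 km
WX-79→OBS2: c = 0.278604 rad, d = 1776.10 km
Total = 2119.72 + 1776.10 = 3895.82 km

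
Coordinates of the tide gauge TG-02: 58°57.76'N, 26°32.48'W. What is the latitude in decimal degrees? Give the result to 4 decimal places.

58.9627°N

58° + 57.76′/60 = 58 + 0.96267 = 58.9627°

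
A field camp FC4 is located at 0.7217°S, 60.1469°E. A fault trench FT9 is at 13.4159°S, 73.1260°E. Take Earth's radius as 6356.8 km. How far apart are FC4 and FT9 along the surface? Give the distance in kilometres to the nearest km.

2004 km

Δφ = -12.6942°,  Δλ = 12.9791°
a = sin²(Δφ/2) + cos φ₁ cos φ₂ sin²(Δλ/2) = 0.024646
c = 2·arcsin(√a) = 0.315285 rad = 18.0645°
d = R·c = 6356.8 × 0.315285 = 2004.2 km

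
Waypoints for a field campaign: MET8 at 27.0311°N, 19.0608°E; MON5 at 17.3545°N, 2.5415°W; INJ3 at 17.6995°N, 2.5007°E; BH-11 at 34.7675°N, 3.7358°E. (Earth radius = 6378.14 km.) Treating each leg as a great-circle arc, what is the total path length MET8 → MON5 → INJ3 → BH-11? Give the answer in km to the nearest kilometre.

MET8→MON5: c = 0.386975 rad, d = 2468.18 km
MON5→INJ3: c = 0.084131 rad, d = 536.60 km
INJ3→BH-11: c = 0.298512 rad, d = 1903.95 km
Total = 2468.18 + 536.60 + 1903.95 = 4908.73 km

4909 km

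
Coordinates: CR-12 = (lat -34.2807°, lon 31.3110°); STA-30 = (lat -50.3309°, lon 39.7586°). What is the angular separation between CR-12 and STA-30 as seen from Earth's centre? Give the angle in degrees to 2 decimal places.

Δφ = -16.0502°,  Δλ = 8.4476°
a = sin²(Δφ/2) + cos φ₁ cos φ₂ sin²(Δλ/2) = 0.022351
c = 2·arcsin(√a) = 0.300133 rad = 17.1964°

17.20°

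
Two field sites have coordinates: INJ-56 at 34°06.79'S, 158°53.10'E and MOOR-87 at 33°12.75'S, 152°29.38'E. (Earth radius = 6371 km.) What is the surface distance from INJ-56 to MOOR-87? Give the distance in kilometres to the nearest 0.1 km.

INJ-56: φ = -34.11317°, λ = +158.88500°
MOOR-87: φ = -33.21250°, λ = +152.48967°
Δφ = 0.9007°,  Δλ = -6.3953°
a = sin²(Δφ/2) + cos φ₁ cos φ₂ sin²(Δλ/2) = 0.002217
c = 2·arcsin(√a) = 0.094206 rad = 5.3976°
d = R·c = 6371 × 0.094206 = 600.2 km

600.2 km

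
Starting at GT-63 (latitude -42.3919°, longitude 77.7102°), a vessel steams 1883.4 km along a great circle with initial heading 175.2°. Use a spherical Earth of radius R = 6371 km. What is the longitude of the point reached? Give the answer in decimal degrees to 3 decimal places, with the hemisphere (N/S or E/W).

80.443°E

δ = d/R = 1883.4/6371 = 0.295621 rad
φ₂ = arcsin(sin φ₁ cos δ + cos φ₁ sin δ cos θ)
   = arcsin(-0.67420·0.95662 + 0.73855·0.29133·-0.99649) = -59.24507°
λ₂ = λ₁ + atan2(sin θ sin δ cos φ₁, cos δ − sin φ₁ sin φ₂) = 80.44267°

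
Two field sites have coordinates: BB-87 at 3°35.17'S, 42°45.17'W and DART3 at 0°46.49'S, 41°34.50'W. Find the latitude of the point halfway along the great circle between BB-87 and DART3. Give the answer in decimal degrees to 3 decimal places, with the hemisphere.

2.181°S

BB-87: φ = -3.58617°, λ = -42.75283°
DART3: φ = -0.77483°, λ = -41.57500°
Bx = cos φ₂ cos Δλ = 0.999697,  By = cos φ₂ sin Δλ = 0.020554
φₘ = atan2(sin φ₁ + sin φ₂, √((cos φ₁ + Bx)² + By²)) = -2.18062°
λₘ = λ₁ + atan2(By, cos φ₁ + Bx) = -42.16337°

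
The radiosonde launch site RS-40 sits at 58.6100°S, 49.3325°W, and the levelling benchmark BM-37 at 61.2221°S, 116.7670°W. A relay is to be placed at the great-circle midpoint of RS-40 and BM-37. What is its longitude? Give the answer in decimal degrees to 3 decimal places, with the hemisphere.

81.545°W

Bx = cos φ₂ cos Δλ = 0.184738,  By = cos φ₂ sin Δλ = -0.444559
φₘ = atan2(sin φ₁ + sin φ₂, √((cos φ₁ + Bx)² + By²)) = -64.26477°
λₘ = λ₁ + atan2(By, cos φ₁ + Bx) = -81.54528°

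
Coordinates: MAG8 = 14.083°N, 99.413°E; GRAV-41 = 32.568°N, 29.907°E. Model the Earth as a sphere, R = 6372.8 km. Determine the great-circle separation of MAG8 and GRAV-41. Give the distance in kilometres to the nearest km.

Δφ = 18.4850°,  Δλ = -69.5060°
a = sin²(Δφ/2) + cos φ₁ cos φ₂ sin²(Δλ/2) = 0.291415
c = 2·arcsin(√a) = 1.140466 rad = 65.3439°
d = R·c = 6372.8 × 1.140466 = 7268.0 km

7268 km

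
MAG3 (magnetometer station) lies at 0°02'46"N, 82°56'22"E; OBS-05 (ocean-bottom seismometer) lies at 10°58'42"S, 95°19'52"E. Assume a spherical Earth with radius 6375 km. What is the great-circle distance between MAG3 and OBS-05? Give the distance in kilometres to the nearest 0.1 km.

1839.1 km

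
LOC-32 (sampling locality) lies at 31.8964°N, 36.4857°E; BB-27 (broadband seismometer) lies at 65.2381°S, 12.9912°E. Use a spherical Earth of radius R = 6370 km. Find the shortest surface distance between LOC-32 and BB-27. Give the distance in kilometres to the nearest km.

10989 km

Δφ = -97.1345°,  Δλ = -23.4945°
a = sin²(Δφ/2) + cos φ₁ cos φ₂ sin²(Δλ/2) = 0.576840
c = 2·arcsin(√a) = 1.725087 rad = 98.8402°
d = R·c = 6370 × 1.725087 = 10988.8 km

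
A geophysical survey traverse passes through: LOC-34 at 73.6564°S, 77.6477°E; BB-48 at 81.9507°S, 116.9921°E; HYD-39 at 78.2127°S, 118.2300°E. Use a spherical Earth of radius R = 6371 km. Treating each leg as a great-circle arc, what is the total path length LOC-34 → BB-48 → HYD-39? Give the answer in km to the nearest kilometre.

1673 km

LOC-34→BB-48: c = 0.197249 rad, d = 1256.67 km
BB-48→HYD-39: c = 0.065343 rad, d = 416.30 km
Total = 1256.67 + 416.30 = 1672.97 km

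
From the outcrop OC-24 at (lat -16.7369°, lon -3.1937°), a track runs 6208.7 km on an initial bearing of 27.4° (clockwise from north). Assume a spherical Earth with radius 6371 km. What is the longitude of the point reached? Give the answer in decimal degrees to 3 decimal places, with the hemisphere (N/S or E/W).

23.745°E

δ = d/R = 6208.7/6371 = 0.974525 rad
φ₂ = arcsin(sin φ₁ cos δ + cos φ₁ sin δ cos θ)
   = arcsin(-0.28798·0.56156 + 0.95764·0.82744·0.88782) = 32.80441°
λ₂ = λ₁ + atan2(sin θ sin δ cos φ₁, cos δ − sin φ₁ sin φ₂) = 23.74475°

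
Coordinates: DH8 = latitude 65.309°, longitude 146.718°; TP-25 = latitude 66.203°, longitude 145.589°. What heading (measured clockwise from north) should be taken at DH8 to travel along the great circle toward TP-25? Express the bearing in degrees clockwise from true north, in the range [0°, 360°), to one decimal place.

333.1°

Δλ = -1.1290°
y = sin Δλ · cos φ₂ = -0.007950
x = cos φ₁ sin φ₂ − sin φ₁ cos φ₂ cos Δλ = 0.015674
θ = atan2(y, x) = -26.8958° → 333.1042° (mod 360°)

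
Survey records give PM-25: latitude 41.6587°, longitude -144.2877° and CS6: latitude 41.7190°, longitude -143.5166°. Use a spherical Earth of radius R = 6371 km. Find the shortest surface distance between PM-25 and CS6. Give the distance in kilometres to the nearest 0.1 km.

Δφ = 0.0603°,  Δλ = 0.7711°
a = sin²(Δφ/2) + cos φ₁ cos φ₂ sin²(Δλ/2) = 0.000026
c = 2·arcsin(√a) = 0.010105 rad = 0.5790°
d = R·c = 6371 × 0.010105 = 64.4 km

64.4 km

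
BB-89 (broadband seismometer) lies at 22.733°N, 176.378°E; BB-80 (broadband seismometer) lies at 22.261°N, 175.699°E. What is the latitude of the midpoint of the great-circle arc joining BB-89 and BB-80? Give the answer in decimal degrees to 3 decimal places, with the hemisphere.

22.497°N

Bx = cos φ₂ cos Δλ = 0.925403,  By = cos φ₂ sin Δλ = -0.010967
φₘ = atan2(sin φ₁ + sin φ₂, √((cos φ₁ + Bx)² + By²)) = 22.49736°
λₘ = λ₁ + atan2(By, cos φ₁ + Bx) = 176.03792°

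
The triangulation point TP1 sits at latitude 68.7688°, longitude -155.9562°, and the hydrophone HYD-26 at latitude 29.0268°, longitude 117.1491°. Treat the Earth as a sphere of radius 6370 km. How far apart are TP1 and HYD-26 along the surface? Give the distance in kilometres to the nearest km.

6893 km

Δφ = -39.7420°,  Δλ = -86.8947°
a = sin²(Δφ/2) + cos φ₁ cos φ₂ sin²(Δλ/2) = 0.265281
c = 2·arcsin(√a) = 1.082142 rad = 62.0022°
d = R·c = 6370 × 1.082142 = 6893.2 km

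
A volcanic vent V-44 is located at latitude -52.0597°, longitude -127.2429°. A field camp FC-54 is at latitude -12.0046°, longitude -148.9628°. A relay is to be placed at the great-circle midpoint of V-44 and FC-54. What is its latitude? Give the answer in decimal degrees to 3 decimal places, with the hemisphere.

Bx = cos φ₂ cos Δλ = 0.908688,  By = cos φ₂ sin Δλ = -0.361976
φₘ = atan2(sin φ₁ + sin φ₂, √((cos φ₁ + Bx)² + By²)) = -32.47473°
λₘ = λ₁ + atan2(By, cos φ₁ + Bx) = -140.60805°

32.475°S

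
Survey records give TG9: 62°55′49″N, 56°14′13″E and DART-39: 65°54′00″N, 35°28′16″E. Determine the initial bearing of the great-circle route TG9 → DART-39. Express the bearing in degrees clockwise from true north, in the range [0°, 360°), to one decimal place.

TG9: φ = +62.93028°, λ = +56.23694°
DART-39: φ = +65.90000°, λ = +35.47111°
Δλ = -20.7658°
y = sin Δλ · cos φ₂ = -0.144773
x = cos φ₁ sin φ₂ − sin φ₁ cos φ₂ cos Δλ = 0.075429
θ = atan2(y, x) = -62.4800° → 297.5200° (mod 360°)

297.5°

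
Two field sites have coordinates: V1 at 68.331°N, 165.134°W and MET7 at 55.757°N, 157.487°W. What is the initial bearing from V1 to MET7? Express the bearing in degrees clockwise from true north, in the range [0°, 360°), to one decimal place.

Δλ = 7.6470°
y = sin Δλ · cos φ₂ = 0.074879
x = cos φ₁ sin φ₂ − sin φ₁ cos φ₂ cos Δλ = -0.213050
θ = atan2(y, x) = 160.6354° → 160.6354° (mod 360°)

160.6°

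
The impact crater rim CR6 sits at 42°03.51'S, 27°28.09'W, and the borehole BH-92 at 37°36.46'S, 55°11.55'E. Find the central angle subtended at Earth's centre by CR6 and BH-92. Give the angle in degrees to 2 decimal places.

61.06°

CR6: φ = -42.05850°, λ = -27.46817°
BH-92: φ = -37.60767°, λ = +55.19250°
Δφ = 4.4508°,  Δλ = 82.6607°
a = sin²(Δφ/2) + cos φ₁ cos φ₂ sin²(Δλ/2) = 0.258031
c = 2·arcsin(√a) = 1.065647 rad = 61.0571°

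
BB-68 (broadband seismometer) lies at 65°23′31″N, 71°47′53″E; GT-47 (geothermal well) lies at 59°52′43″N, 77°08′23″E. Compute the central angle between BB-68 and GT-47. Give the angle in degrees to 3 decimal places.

6.030°

BB-68: φ = +65.39194°, λ = +71.79806°
GT-47: φ = +59.87861°, λ = +77.13972°
Δφ = -5.5133°,  Δλ = 5.3417°
a = sin²(Δφ/2) + cos φ₁ cos φ₂ sin²(Δλ/2) = 0.002767
c = 2·arcsin(√a) = 0.105250 rad = 6.0304°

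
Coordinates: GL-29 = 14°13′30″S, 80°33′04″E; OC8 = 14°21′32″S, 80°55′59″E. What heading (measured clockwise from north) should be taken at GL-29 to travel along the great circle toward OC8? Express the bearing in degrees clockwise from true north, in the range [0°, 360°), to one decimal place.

109.9°

GL-29: φ = -14.22500°, λ = +80.55111°
OC8: φ = -14.35889°, λ = +80.93306°
Δλ = 0.3819°
y = sin Δλ · cos φ₂ = 0.006458
x = cos φ₁ sin φ₂ − sin φ₁ cos φ₂ cos Δλ = -0.002342
θ = atan2(y, x) = 109.9342° → 109.9342° (mod 360°)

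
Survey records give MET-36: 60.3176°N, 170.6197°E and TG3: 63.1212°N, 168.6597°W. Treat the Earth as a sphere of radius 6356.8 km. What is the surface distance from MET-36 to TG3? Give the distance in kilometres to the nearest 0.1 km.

Δφ = 2.8036°,  Δλ = 20.7206°
a = sin²(Δφ/2) + cos φ₁ cos φ₂ sin²(Δλ/2) = 0.007839
c = 2·arcsin(√a) = 0.177309 rad = 10.1591°
d = R·c = 6356.8 × 0.177309 = 1127.1 km

1127.1 km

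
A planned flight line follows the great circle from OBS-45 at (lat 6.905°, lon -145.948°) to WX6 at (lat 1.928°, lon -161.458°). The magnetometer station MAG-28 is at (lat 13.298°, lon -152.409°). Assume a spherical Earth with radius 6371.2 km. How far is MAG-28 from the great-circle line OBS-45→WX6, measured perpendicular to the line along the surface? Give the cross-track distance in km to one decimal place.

δ₁₃ = central angle OBS-45→MAG-28 = 0.157354 rad  (haversine)
θ₁₃ = bearing OBS-45→MAG-28 = 315.667°,  θ₁₂ = bearing OBS-45→WX6 = 252.868°
dₓₜ = R·arcsin(sin δ₁₃ · sin(θ₁₃ − θ₁₂)) = 6371.2·arcsin(0.15671·sin(62.799°)) = 890.888 km
|dₓₜ| = 890.888 km

890.9 km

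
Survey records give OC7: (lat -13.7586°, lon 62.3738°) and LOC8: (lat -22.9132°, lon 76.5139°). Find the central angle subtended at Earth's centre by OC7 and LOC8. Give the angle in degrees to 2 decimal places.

Δφ = -9.1546°,  Δλ = 14.1401°
a = sin²(Δφ/2) + cos φ₁ cos φ₂ sin²(Δλ/2) = 0.019922
c = 2·arcsin(√a) = 0.283239 rad = 16.2284°

16.23°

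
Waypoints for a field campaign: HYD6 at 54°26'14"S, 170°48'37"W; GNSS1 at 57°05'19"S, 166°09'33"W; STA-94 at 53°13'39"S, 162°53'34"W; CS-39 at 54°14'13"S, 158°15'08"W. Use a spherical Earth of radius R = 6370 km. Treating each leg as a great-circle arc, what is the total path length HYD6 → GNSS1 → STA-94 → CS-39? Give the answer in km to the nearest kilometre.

HYD6: φ = -54.43722°, λ = -170.81028°
GNSS1: φ = -57.08861°, λ = -166.15917°
STA-94: φ = -53.22750°, λ = -162.89278°
CS-39: φ = -54.23694°, λ = -158.25222°
HYD6→GNSS1: c = 0.064991 rad, d = 413.99 km
GNSS1→STA-94: c = 0.074827 rad, d = 476.65 km
STA-94→CS-39: c = 0.051037 rad, d = 325.11 km
Total = 413.99 + 476.65 + 325.11 = 1215.74 km

1216 km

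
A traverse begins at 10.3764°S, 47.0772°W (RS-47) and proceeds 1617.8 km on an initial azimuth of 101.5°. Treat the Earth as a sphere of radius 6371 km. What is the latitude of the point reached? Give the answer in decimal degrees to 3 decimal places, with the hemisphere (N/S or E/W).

δ = d/R = 1617.8/6371 = 0.253932 rad
φ₂ = arcsin(sin φ₁ cos δ + cos φ₁ sin δ cos θ)
   = arcsin(-0.18011·0.96793 + 0.98365·0.25121·-0.19937) = -12.92072°
λ₂ = λ₁ + atan2(sin θ sin δ cos φ₁, cos δ − sin φ₁ sin φ₂) = -32.44795°

12.921°S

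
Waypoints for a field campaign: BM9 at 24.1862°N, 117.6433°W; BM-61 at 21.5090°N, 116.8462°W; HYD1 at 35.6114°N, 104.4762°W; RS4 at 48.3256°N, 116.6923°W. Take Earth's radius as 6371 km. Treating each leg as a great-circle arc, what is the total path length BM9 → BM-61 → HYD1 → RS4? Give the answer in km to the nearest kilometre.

BM9→BM-61: c = 0.048452 rad, d = 308.69 km
BM-61→HYD1: c = 0.310102 rad, d = 1975.66 km
HYD1→RS4: c = 0.271983 rad, d = 1732.80 km
Total = 308.69 + 1975.66 + 1732.80 = 4017.16 km

4017 km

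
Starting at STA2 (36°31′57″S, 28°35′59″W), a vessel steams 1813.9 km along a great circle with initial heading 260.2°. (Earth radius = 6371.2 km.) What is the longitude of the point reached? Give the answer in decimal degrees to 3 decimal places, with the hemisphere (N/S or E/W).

49.038°W

STA2: φ = -36.53250°, λ = -28.59972°
δ = d/R = 1813.9/6371.2 = 0.284703 rad
φ₂ = arcsin(sin φ₁ cos δ + cos φ₁ sin δ cos θ)
   = arcsin(-0.59528·0.95975 + 0.80352·0.28087·-0.17021) = -37.56997°
λ₂ = λ₁ + atan2(sin θ sin δ cos φ₁, cos δ − sin φ₁ sin φ₂) = -49.03771°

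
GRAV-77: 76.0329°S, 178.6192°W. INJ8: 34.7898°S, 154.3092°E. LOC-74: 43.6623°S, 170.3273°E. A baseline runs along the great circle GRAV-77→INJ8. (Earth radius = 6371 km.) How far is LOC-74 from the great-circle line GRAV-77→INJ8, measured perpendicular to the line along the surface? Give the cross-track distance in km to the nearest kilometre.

δ₁₃ = central angle GRAV-77→LOC-74 = 0.570995 rad  (haversine)
θ₁₃ = bearing GRAV-77→LOC-74 = 345.130°,  θ₁₂ = bearing GRAV-77→INJ8 = 326.836°
dₓₜ = R·arcsin(sin δ₁₃ · sin(θ₁₃ − θ₁₂)) = 6371·arcsin(0.54047·sin(18.294°)) = 1086.101 km
|dₓₜ| = 1086.101 km

1086 km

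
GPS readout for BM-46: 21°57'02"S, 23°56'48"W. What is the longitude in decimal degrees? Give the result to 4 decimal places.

23° + 56′/60 + 48″/3600 = 23 + 0.93333 + 0.01333 = 23.9467°

23.9467°W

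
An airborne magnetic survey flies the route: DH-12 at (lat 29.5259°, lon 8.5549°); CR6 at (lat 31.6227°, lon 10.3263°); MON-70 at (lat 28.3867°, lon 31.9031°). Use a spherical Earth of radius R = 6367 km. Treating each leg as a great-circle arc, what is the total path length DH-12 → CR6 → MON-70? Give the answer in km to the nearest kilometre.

2392 km

DH-12→CR6: c = 0.045251 rad, d = 288.11 km
CR6→MON-70: c = 0.330407 rad, d = 2103.70 km
Total = 288.11 + 2103.70 = 2391.81 km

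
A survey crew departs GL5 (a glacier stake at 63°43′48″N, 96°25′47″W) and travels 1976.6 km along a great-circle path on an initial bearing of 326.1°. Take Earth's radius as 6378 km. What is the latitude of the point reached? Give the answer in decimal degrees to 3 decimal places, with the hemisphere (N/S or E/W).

75.024°N

GL5: φ = +63.73000°, λ = -96.42972°
δ = d/R = 1976.6/6378 = 0.309909 rad
φ₂ = arcsin(sin φ₁ cos δ + cos φ₁ sin δ cos θ)
   = arcsin(0.89672·0.95236 + 0.44260·0.30497·0.83001) = 75.02437°
λ₂ = λ₁ + atan2(sin θ sin δ cos φ₁, cos δ − sin φ₁ sin φ₂) = -137.59611°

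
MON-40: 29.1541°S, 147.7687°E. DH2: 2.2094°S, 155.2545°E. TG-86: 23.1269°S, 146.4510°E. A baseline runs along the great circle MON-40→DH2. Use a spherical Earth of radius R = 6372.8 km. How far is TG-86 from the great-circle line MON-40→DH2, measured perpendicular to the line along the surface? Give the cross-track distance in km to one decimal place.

δ₁₃ = central angle MON-40→TG-86 = 0.107198 rad  (haversine)
θ₁₃ = bearing MON-40→TG-86 = 348.600°,  θ₁₂ = bearing MON-40→DH2 = 16.170°
dₓₜ = R·arcsin(sin δ₁₃ · sin(θ₁₃ − θ₁₂)) = 6372.8·arcsin(0.10699·sin(332.430°)) = -315.707 km
|dₓₜ| = 315.707 km

315.7 km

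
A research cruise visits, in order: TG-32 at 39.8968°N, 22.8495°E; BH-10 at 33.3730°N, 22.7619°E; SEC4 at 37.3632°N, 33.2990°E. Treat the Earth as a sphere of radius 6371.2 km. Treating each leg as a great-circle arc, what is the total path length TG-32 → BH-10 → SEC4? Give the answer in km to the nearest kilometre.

1778 km

TG-32→BH-10: c = 0.113868 rad, d = 725.48 km
BH-10→SEC4: c = 0.165215 rad, d = 1052.62 km
Total = 725.48 + 1052.62 = 1778.10 km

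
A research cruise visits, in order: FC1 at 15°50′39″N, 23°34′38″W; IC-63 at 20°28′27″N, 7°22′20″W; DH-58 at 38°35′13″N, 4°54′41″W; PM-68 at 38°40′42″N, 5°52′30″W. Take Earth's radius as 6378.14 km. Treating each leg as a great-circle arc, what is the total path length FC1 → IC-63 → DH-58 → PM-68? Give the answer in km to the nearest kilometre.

3903 km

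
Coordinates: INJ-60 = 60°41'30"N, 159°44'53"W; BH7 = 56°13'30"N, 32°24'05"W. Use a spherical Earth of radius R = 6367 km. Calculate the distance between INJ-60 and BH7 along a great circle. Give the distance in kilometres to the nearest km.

INJ-60: φ = +60.69167°, λ = -159.74806°
BH7: φ = +56.22500°, λ = -32.40139°
Δφ = -4.4667°,  Δλ = 127.3467°
a = sin²(Δφ/2) + cos φ₁ cos φ₂ sin²(Δλ/2) = 0.220129
c = 2·arcsin(√a) = 0.976722 rad = 55.9620°
d = R·c = 6367 × 0.976722 = 6218.8 km

6219 km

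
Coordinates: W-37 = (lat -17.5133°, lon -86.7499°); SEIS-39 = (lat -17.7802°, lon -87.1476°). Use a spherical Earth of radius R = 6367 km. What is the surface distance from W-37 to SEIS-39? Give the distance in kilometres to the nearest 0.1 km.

51.5 km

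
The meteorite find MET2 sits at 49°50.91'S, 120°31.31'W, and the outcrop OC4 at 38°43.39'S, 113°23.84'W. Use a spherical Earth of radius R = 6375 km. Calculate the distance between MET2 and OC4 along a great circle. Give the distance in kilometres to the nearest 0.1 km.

1360.2 km

MET2: φ = -49.84850°, λ = -120.52183°
OC4: φ = -38.72317°, λ = -113.39733°
Δφ = 11.1253°,  Δλ = 7.1245°
a = sin²(Δφ/2) + cos φ₁ cos φ₂ sin²(Δλ/2) = 0.011338
c = 2·arcsin(√a) = 0.213368 rad = 12.2251°
d = R·c = 6375 × 0.213368 = 1360.2 km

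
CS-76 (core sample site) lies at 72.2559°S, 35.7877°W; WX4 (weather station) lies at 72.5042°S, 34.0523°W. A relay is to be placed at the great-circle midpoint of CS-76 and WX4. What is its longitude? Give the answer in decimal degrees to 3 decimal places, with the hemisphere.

Bx = cos φ₂ cos Δλ = 0.300498,  By = cos φ₂ sin Δλ = 0.009104
φₘ = atan2(sin φ₁ + sin φ₂, √((cos φ₁ + Bx)² + By²)) = -72.38195°
λₘ = λ₁ + atan2(By, cos φ₁ + Bx) = -34.92592°

34.926°W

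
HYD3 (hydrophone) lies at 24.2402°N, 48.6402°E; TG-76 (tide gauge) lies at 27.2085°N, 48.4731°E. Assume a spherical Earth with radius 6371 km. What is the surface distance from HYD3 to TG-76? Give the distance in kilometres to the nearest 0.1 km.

330.5 km

Δφ = 2.9683°,  Δλ = -0.1671°
a = sin²(Δφ/2) + cos φ₁ cos φ₂ sin²(Δλ/2) = 0.000673
c = 2·arcsin(√a) = 0.051873 rad = 2.9721°
d = R·c = 6371 × 0.051873 = 330.5 km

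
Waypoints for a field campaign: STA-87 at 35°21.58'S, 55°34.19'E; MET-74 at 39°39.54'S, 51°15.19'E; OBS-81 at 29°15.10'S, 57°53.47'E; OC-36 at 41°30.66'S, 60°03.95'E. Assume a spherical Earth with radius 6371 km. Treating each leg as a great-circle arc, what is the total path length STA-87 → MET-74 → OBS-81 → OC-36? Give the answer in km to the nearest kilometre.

STA-87: φ = -35.35967°, λ = +55.56983°
MET-74: φ = -39.65900°, λ = +51.25317°
OBS-81: φ = -29.25167°, λ = +57.89117°
OC-36: φ = -41.51100°, λ = +60.06583°
STA-87→MET-74: c = 0.095901 rad, d = 610.99 km
MET-74→OBS-81: c = 0.205076 rad, d = 1306.54 km
OBS-81→OC-36: c = 0.216171 rad, d = 1377.22 km
Total = 610.99 + 1306.54 + 1377.22 = 3294.75 km

3295 km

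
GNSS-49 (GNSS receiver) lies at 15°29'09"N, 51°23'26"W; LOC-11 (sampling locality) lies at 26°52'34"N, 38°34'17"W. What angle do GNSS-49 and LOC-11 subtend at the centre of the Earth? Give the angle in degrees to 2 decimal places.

16.49°

GNSS-49: φ = +15.48583°, λ = -51.39056°
LOC-11: φ = +26.87611°, λ = -38.57139°
Δφ = 11.3903°,  Δλ = 12.8192°
a = sin²(Δφ/2) + cos φ₁ cos φ₂ sin²(Δλ/2) = 0.020560
c = 2·arcsin(√a) = 0.287770 rad = 16.4880°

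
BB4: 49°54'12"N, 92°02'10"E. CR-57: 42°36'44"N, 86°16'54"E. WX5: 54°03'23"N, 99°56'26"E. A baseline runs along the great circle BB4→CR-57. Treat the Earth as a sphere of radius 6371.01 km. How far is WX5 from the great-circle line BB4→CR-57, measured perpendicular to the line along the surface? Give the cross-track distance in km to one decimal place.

192.3 km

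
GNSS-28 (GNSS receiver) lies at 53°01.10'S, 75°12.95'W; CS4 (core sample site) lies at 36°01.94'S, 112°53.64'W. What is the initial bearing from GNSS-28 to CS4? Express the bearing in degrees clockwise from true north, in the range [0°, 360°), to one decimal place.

GNSS-28: φ = -53.01833°, λ = -75.21583°
CS4: φ = -36.03233°, λ = -112.89400°
Δλ = -37.6782°
y = sin Δλ · cos φ₂ = -0.494289
x = cos φ₁ sin φ₂ − sin φ₁ cos φ₂ cos Δλ = 0.157419
θ = atan2(y, x) = -72.3346° → 287.6654° (mod 360°)

287.7°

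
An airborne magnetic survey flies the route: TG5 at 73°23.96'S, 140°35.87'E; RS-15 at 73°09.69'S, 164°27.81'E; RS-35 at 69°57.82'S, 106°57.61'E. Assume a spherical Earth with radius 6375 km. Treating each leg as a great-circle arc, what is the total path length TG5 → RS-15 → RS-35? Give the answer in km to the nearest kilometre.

TG5: φ = -73.39933°, λ = +140.59783°
RS-15: φ = -73.16150°, λ = +164.46350°
RS-35: φ = -69.96367°, λ = +106.96017°
TG5→RS-15: c = 0.119107 rad, d = 759.31 km
RS-15→RS-35: c = 0.309401 rad, d = 1972.43 km
Total = 759.31 + 1972.43 = 2731.74 km

2732 km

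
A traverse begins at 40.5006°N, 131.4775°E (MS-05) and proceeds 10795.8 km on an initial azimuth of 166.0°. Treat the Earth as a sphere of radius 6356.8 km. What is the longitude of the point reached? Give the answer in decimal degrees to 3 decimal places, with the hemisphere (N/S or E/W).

δ = d/R = 10795.8/6356.8 = 1.698307 rad
φ₂ = arcsin(sin φ₁ cos δ + cos φ₁ sin δ cos θ)
   = arcsin(0.64946·-0.12717 + 0.76040·0.99188·-0.97030) = -54.52913°
λ₂ = λ₁ + atan2(sin θ sin δ cos φ₁, cos δ − sin φ₁ sin φ₂) = 155.90330°

155.903°E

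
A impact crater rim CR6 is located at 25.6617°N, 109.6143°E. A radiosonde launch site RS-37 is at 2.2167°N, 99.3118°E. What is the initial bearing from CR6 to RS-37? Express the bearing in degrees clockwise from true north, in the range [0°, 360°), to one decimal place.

204.6°

Δλ = -10.3025°
y = sin Δλ · cos φ₂ = -0.178711
x = cos φ₁ sin φ₂ − sin φ₁ cos φ₂ cos Δλ = -0.390892
θ = atan2(y, x) = -155.4307° → 204.5693° (mod 360°)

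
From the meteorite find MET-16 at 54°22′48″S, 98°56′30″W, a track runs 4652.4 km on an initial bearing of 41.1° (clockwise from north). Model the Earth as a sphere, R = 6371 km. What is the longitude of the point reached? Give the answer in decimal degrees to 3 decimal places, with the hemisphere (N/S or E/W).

71.446°W

MET-16: φ = -54.38000°, λ = -98.94167°
δ = d/R = 4652.4/6371 = 0.730246 rad
φ₂ = arcsin(sin φ₁ cos δ + cos φ₁ sin δ cos θ)
   = arcsin(-0.81290·0.74501 + 0.58241·0.66705·0.75356) = -18.23168°
λ₂ = λ₁ + atan2(sin θ sin δ cos φ₁, cos δ − sin φ₁ sin φ₂) = -71.44603°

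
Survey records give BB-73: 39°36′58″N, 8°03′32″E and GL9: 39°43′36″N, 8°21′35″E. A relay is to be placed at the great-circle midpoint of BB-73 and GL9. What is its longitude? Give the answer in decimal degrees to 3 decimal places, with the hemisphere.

8.209°E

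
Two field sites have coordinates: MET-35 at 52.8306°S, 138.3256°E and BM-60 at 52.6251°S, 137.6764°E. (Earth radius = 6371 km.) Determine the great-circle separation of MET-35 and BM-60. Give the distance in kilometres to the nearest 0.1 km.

49.3 km

Δφ = 0.2055°,  Δλ = -0.6492°
a = sin²(Δφ/2) + cos φ₁ cos φ₂ sin²(Δλ/2) = 0.000015
c = 2·arcsin(√a) = 0.007743 rad = 0.4436°
d = R·c = 6371 × 0.007743 = 49.3 km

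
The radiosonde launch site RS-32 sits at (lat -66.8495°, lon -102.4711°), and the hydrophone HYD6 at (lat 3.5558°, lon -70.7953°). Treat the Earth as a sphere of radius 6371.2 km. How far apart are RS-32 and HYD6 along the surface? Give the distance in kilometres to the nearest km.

Δφ = 70.4053°,  Δλ = 31.6758°
a = sin²(Δφ/2) + cos φ₁ cos φ₂ sin²(Δλ/2) = 0.361544
c = 2·arcsin(√a) = 1.290218 rad = 73.9241°
d = R·c = 6371.2 × 1.290218 = 8220.2 km

8220 km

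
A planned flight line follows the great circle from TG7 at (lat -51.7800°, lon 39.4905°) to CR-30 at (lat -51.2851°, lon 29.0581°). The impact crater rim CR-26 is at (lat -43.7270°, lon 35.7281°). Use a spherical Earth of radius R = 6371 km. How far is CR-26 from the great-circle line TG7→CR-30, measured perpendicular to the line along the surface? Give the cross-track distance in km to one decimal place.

δ₁₃ = central angle TG7→CR-26 = 0.147270 rad  (haversine)
θ₁₃ = bearing TG7→CR-26 = 341.146°,  θ₁₂ = bearing TG7→CR-30 = 270.260°
dₓₜ = R·arcsin(sin δ₁₃ · sin(θ₁₃ − θ₁₂)) = 6371·arcsin(0.14674·sin(70.886°)) = 886.184 km
|dₓₜ| = 886.184 km

886.2 km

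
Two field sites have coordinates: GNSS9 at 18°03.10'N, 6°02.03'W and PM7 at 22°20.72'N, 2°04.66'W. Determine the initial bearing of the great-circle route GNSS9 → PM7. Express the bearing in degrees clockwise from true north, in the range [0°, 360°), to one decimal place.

GNSS9: φ = +18.05167°, λ = -6.03383°
PM7: φ = +22.34533°, λ = -2.07767°
Δλ = 3.9562°
y = sin Δλ · cos φ₂ = 0.063813
x = cos φ₁ sin φ₂ − sin φ₁ cos φ₂ cos Δλ = 0.075551
θ = atan2(y, x) = 40.1852° → 40.1852° (mod 360°)

40.2°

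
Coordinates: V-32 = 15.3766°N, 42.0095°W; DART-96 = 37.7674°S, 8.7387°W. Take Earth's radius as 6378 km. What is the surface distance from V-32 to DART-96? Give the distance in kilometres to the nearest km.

Δφ = -53.1440°,  Δλ = 33.2708°
a = sin²(Δφ/2) + cos φ₁ cos φ₂ sin²(Δλ/2) = 0.262565
c = 2·arcsin(√a) = 1.075980 rad = 61.6491°
d = R·c = 6378 × 1.075980 = 6862.6 km

6863 km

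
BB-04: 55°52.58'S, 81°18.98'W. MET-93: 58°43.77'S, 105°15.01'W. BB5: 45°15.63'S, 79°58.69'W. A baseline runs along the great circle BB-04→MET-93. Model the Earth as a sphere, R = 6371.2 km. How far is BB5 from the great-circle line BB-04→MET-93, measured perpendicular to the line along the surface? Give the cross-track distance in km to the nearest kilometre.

BB-04: φ = -55.87633°, λ = -81.31633°
MET-93: φ = -58.72950°, λ = -105.25017°
BB5: φ = -45.26050°, λ = -79.97817°
δ₁₃ = central angle BB-04→BB5 = 0.185865 rad  (haversine)
θ₁₃ = bearing BB-04→BB5 = 5.103°,  θ₁₂ = bearing BB-04→MET-93 = 247.616°
dₓₜ = R·arcsin(sin δ₁₃ · sin(θ₁₃ − θ₁₂)) = 6371.2·arcsin(0.18480·sin(-242.513°)) = 1049.204 km
|dₓₜ| = 1049.204 km

1049 km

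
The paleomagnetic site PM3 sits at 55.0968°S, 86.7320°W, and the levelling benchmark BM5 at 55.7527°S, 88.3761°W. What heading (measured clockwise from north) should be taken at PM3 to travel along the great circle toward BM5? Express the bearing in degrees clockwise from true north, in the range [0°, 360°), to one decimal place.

234.2°

Δλ = -1.6441°
y = sin Δλ · cos φ₂ = -0.016146
x = cos φ₁ sin φ₂ − sin φ₁ cos φ₂ cos Δλ = -0.011637
θ = atan2(y, x) = -125.7819° → 234.2181° (mod 360°)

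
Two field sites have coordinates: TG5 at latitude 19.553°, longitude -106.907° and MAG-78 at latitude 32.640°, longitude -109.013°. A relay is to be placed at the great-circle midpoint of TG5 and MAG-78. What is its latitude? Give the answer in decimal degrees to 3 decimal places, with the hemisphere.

26.100°N

Bx = cos φ₂ cos Δλ = 0.841507,  By = cos φ₂ sin Δλ = -0.030945
φₘ = atan2(sin φ₁ + sin φ₂, √((cos φ₁ + Bx)² + By²)) = 26.10031°
λₘ = λ₁ + atan2(By, cos φ₁ + Bx) = -107.90083°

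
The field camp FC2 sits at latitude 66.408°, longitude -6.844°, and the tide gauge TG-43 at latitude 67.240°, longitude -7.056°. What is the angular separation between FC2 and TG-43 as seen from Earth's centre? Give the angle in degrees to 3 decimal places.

0.836°

Δφ = 0.8320°,  Δλ = -0.2120°
a = sin²(Δφ/2) + cos φ₁ cos φ₂ sin²(Δλ/2) = 0.000053
c = 2·arcsin(√a) = 0.014594 rad = 0.8362°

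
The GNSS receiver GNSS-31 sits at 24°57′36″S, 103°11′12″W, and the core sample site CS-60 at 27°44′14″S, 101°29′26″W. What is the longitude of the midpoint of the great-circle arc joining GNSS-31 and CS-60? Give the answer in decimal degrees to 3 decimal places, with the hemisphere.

GNSS-31: φ = -24.96000°, λ = -103.18667°
CS-60: φ = -27.73722°, λ = -101.49056°
Bx = cos φ₂ cos Δλ = 0.884704,  By = cos φ₂ sin Δλ = 0.026197
φₘ = atan2(sin φ₁ + sin φ₂, √((cos φ₁ + Bx)² + By²)) = -26.35111°
λₘ = λ₁ + atan2(By, cos φ₁ + Bx) = -102.34879°

102.349°W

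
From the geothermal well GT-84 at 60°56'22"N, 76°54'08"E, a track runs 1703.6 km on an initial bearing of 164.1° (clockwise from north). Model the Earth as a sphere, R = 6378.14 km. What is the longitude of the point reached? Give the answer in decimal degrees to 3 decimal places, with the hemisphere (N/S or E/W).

82.881°E

GT-84: φ = +60.93944°, λ = +76.90222°
δ = d/R = 1703.6/6378.14 = 0.267100 rad
φ₂ = arcsin(sin φ₁ cos δ + cos φ₁ sin δ cos θ)
   = arcsin(0.87411·0.96454 + 0.48573·0.26394·-0.96174) = 46.03912°
λ₂ = λ₁ + atan2(sin θ sin δ cos φ₁, cos δ − sin φ₁ sin φ₂) = 82.88125°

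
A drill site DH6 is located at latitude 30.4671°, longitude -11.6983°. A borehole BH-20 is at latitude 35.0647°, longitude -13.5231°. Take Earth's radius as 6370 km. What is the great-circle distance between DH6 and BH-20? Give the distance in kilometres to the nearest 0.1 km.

538.8 km

Δφ = 4.5976°,  Δλ = -1.8248°
a = sin²(Δφ/2) + cos φ₁ cos φ₂ sin²(Δλ/2) = 0.001788
c = 2·arcsin(√a) = 0.084589 rad = 4.8466°
d = R·c = 6370 × 0.084589 = 538.8 km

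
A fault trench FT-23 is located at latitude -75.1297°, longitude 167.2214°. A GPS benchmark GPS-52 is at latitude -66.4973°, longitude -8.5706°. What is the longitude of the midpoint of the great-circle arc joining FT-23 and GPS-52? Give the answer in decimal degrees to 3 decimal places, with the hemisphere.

Bx = cos φ₂ cos Δλ = -0.397717,  By = cos φ₂ sin Δλ = -0.029262
φₘ = atan2(sin φ₁ + sin φ₂, √((cos φ₁ + Bx)² + By²)) = -85.62550°
λₘ = λ₁ + atan2(By, cos φ₁ + Bx) = -1.06109°

1.061°W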